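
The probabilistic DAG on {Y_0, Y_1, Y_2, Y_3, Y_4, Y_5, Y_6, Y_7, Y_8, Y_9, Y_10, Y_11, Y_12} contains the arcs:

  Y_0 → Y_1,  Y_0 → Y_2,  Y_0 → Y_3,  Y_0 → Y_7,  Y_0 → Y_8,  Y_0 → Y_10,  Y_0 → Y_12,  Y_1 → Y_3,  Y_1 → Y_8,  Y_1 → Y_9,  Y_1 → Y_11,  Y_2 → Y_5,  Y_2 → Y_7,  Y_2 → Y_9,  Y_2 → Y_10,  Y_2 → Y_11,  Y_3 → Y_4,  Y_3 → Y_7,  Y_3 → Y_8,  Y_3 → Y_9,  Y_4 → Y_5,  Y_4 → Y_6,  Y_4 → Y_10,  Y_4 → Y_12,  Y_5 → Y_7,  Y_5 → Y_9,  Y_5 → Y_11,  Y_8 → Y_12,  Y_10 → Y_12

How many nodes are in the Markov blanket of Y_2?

9

Parents of Y_2: Y_0.
Y_2 has children Y_5, Y_7, Y_9, Y_10, Y_11.
Parents of each child, excluding Y_2:
  Y_5: Y_4
  Y_7: Y_0, Y_3, Y_5
  Y_9: Y_1, Y_3, Y_5
  Y_10: Y_0, Y_4
  Y_11: Y_1, Y_5
MB(Y_2) = {Y_0, Y_1, Y_3, Y_4, Y_5, Y_7, Y_9, Y_10, Y_11}, which has 9 nodes.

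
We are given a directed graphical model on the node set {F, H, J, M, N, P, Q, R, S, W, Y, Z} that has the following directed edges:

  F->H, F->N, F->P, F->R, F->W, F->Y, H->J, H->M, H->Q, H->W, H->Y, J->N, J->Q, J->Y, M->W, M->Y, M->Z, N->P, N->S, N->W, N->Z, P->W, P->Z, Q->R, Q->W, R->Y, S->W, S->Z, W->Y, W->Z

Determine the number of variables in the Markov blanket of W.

The Markov blanket of a node is its parents, its children, and the other parents of its children.
W has children Y, Z.
W's parents: F, H, M, N, P, Q, S.
For each child, the remaining parents (spouses of W):
  Y's other parents are F, H, J, M, R.
  Z's other parents are M, N, P, S.
MB(W) = {F, H, J, M, N, P, Q, R, S, Y, Z}, which has 11 nodes.

11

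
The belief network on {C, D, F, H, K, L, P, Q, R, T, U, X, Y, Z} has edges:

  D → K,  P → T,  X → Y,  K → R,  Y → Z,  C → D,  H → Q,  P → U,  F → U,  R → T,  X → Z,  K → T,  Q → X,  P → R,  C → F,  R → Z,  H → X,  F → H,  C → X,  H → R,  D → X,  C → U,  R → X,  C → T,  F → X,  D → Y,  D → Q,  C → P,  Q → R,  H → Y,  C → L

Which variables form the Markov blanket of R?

R's parents: H, K, P, Q.
R has children T, X, Z.
Co-parents of R (other parents of its children):
  T also has parents C, K, P.
  parents(X) \ {R} = {C, D, F, H, Q}.
  Z also has parents X, Y.
So the Markov blanket of R is {C, D, F, H, K, P, Q, T, X, Y, Z}.

{C, D, F, H, K, P, Q, T, X, Y, Z}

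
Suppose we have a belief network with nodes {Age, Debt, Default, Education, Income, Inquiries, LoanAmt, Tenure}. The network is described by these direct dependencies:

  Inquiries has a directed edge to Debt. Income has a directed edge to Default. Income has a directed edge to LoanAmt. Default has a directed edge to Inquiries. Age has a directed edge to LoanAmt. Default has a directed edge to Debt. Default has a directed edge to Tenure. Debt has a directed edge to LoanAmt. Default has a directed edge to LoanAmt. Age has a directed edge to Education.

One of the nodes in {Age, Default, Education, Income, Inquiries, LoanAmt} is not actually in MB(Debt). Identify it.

By definition, MB(Debt) is built from Debt's parents, Debt's children, and the co-parents of Debt.
Ch(Debt) = {LoanAmt}.
Debt's parents: Default, Inquiries.
Co-parents of Debt (other parents of its children):
  LoanAmt: Age, Default, Income
MB(Debt) = {Age, Default, Income, Inquiries, LoanAmt}.
Education is neither a parent, child, nor co-parent of Debt, so it does not belong.

Education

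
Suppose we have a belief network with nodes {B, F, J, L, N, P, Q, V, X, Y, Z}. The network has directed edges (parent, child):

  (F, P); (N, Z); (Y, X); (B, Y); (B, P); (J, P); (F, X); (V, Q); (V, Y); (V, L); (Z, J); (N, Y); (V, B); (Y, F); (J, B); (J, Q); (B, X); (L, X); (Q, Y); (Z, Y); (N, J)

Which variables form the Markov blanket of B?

{F, J, L, N, P, Q, V, X, Y, Z}

B has children P, X, Y.
B has parents J, V.
Parents of each child, excluding B:
  Y also has parents N, Q, V, Z.
  parents(P) \ {B} = {F, J}.
  X's other parents are F, L, Y.
Taking the union gives {F, J, L, N, P, Q, V, X, Y, Z}.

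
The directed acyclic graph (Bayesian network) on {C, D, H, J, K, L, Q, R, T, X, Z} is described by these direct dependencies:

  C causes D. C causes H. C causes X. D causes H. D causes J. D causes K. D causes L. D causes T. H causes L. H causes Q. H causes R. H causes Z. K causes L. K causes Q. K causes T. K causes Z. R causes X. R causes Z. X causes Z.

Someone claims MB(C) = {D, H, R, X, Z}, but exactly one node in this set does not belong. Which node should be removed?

The Markov blanket of a node is its parents, its children, and the other parents of its children.
C's children: D, H, X.
C's parents: none.
Other parents of C's children:
  D: —
  H: D
  X: R
MB(C) = {D, H, R, X}.
Z is neither a parent, child, nor co-parent of C, so it does not belong.

Z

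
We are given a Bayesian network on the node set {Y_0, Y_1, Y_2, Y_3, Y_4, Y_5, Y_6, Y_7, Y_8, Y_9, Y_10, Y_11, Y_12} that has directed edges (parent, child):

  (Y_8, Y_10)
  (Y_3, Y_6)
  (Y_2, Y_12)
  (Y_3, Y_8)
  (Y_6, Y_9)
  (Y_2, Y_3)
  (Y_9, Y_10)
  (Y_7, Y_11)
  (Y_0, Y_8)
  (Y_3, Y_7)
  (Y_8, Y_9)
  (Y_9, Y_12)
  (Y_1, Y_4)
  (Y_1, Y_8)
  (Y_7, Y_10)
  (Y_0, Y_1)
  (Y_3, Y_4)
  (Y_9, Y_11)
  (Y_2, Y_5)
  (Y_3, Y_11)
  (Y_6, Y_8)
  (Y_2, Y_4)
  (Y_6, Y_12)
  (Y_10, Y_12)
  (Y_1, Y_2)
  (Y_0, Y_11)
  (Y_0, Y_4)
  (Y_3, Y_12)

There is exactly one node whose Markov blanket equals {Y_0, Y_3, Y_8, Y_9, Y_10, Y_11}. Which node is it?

The target node must have every member of {Y_0, Y_3, Y_8, Y_9, Y_10, Y_11} as a parent, child, or co-parent, and no others.
Parents of Y_7: Y_3; children: Y_10, Y_11; co-parents: Y_0, Y_3, Y_8, Y_9.
These exactly cover the given set, so the node is Y_7.

Y_7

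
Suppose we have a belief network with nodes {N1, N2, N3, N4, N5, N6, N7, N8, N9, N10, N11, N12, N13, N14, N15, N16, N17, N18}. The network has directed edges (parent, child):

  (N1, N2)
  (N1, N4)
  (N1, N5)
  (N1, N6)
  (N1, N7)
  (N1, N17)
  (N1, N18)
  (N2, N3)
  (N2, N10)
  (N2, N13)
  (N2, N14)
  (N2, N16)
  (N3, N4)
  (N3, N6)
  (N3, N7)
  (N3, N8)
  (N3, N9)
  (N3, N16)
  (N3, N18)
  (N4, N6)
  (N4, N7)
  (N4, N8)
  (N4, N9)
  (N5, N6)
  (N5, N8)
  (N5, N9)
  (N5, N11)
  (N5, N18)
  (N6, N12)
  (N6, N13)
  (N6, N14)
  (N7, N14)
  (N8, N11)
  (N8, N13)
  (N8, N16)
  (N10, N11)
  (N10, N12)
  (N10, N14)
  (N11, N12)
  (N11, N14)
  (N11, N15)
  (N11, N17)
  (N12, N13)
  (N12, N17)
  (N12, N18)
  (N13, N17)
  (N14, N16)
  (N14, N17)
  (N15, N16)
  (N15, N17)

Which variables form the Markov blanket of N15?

Recall MB(v) = parents ∪ children ∪ spouses, where spouses are the other parents of v's children.
Parents of N15: N11.
Ch(N15) = {N16, N17}.
Parents of each child, excluding N15:
  N16's other parents are N2, N3, N8, N14.
  N17's other parents are N1, N11, N12, N13, N14.
Taking the union gives {N1, N2, N3, N8, N11, N12, N13, N14, N16, N17}.

{N1, N2, N3, N8, N11, N12, N13, N14, N16, N17}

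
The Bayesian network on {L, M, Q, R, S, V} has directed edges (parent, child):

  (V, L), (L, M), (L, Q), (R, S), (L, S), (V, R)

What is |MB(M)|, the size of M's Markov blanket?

1

M's parents: L.
M's children: none.
With no children, M has no spouses; the co-parent set is empty.
MB(M) = {L}, which has 1 node.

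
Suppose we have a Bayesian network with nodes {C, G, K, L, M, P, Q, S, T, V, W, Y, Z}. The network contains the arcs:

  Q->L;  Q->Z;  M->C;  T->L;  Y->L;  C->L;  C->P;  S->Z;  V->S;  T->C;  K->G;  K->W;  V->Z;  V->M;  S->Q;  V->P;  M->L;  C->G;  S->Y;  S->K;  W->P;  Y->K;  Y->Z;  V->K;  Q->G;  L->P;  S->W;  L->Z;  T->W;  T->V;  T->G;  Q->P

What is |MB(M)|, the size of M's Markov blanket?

M has parent V.
M's children: C, L.
Parents of each child, excluding M:
  parents(C) \ {M} = {T}.
  L's other parents are C, Q, T, Y.
MB(M) = {C, L, Q, T, V, Y}, which has 6 nodes.

6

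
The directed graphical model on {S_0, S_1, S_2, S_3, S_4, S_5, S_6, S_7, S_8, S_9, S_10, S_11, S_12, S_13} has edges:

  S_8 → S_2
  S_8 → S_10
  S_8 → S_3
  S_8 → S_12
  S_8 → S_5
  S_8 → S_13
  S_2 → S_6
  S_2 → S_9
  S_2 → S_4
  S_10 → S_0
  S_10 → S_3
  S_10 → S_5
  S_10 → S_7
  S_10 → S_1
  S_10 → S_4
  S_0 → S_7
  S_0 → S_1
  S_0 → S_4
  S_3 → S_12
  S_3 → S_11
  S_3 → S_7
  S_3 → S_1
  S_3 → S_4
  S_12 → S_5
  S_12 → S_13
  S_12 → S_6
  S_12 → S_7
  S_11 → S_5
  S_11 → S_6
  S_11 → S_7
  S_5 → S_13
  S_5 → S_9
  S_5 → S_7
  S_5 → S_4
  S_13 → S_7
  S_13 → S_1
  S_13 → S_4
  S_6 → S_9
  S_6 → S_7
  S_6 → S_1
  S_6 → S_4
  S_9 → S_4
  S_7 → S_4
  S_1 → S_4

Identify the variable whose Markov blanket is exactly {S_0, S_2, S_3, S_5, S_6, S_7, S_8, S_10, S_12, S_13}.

S_11

The target node must have every member of {S_0, S_2, S_3, S_5, S_6, S_7, S_8, S_10, S_12, S_13} as a parent, child, or co-parent, and no others.
Parents of S_11: S_3; children: S_5, S_6, S_7; co-parents: S_0, S_2, S_3, S_5, S_6, S_8, S_10, S_12, S_13.
These exactly cover the given set, so the node is S_11.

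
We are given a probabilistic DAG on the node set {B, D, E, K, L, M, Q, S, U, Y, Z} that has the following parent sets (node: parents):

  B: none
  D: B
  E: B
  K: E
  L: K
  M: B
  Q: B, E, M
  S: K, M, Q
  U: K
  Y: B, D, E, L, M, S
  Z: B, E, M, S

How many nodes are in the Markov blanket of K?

6

Children of K: L, S, U.
K's parents: E.
Parents of each child, excluding K:
  L: —
  S: M, Q
  U: —
MB(K) = {E, L, M, Q, S, U}, which has 6 nodes.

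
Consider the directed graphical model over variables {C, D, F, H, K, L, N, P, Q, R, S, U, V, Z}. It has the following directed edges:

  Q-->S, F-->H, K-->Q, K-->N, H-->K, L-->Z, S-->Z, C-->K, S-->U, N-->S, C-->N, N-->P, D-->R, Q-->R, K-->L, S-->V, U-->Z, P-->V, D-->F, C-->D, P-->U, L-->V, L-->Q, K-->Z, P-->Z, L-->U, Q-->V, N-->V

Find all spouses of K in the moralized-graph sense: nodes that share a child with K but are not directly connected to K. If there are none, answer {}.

Children of K: L, N, Q, Z.
  L: no additional parents.
  parents(N) \ {K} = {C}.
  parents(Q) \ {K} = {L}.
  parents(Z) \ {K} = {L, P, S, U}.
Excluding nodes already adjacent to K (C, H, L, N, Q, Z), the co-parent-only contribution is {P, S, U}.

{P, S, U}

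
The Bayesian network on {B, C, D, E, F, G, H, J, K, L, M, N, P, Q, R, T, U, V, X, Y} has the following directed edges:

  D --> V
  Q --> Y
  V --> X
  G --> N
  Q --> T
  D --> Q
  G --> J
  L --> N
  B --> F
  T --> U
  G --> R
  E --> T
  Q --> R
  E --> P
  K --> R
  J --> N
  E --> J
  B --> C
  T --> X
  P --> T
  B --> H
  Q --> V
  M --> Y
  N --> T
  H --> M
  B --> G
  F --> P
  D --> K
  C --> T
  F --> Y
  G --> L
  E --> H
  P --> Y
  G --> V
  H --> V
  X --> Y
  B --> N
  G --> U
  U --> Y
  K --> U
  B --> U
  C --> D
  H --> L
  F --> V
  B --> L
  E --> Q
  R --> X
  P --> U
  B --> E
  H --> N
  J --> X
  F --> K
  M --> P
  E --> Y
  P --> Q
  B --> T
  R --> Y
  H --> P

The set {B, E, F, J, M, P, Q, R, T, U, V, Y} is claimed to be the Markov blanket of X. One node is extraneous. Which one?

B

By definition, MB(X) is built from X's parents, X's children, and the co-parents of X.
X has child Y.
X's parents: J, R, T, V.
Other parents of X's children:
  Y's other parents are E, F, M, P, Q, R, U.
MB(X) = {E, F, J, M, P, Q, R, T, U, V, Y}.
B is neither a parent, child, nor co-parent of X, so it does not belong.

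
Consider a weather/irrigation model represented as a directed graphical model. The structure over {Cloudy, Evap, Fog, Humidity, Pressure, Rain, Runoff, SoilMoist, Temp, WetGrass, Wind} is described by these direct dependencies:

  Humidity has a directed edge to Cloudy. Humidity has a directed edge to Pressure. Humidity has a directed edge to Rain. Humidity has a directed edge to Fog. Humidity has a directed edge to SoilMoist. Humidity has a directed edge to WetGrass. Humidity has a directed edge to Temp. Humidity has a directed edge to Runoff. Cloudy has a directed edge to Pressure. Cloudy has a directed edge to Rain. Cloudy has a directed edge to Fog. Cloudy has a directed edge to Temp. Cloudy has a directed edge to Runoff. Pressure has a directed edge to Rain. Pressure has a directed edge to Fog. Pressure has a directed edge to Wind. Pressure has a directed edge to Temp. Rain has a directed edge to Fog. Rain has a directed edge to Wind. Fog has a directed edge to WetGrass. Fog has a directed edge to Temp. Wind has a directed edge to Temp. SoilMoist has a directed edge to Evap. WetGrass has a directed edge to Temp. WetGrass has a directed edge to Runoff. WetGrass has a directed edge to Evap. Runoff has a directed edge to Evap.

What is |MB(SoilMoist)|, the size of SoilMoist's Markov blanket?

4

A node's Markov blanket = Pa ∪ Ch ∪ (parents of Ch other than the node itself).
SoilMoist has parent Humidity.
Ch(SoilMoist) = {Evap}.
Parents of each child, excluding SoilMoist:
  Evap also has parents Runoff, WetGrass.
MB(SoilMoist) = {Evap, Humidity, Runoff, WetGrass}, which has 4 nodes.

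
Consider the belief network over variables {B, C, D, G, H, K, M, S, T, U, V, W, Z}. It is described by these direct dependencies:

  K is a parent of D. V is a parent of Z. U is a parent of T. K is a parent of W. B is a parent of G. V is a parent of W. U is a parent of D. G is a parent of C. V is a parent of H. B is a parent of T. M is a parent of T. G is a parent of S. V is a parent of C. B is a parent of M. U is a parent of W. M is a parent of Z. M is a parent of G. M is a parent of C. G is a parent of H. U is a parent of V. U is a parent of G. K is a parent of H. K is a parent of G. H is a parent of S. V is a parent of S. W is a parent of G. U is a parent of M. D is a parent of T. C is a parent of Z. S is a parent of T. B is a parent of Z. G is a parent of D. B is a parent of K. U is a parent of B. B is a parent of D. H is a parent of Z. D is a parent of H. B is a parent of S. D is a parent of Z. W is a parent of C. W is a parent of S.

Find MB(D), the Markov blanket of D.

{B, C, G, H, K, M, S, T, U, V, Z}

A node's Markov blanket = Pa ∪ Ch ∪ (parents of Ch other than the node itself).
D's children: H, T, Z.
D's parents: B, G, K, U.
For each child, the remaining parents (spouses of D):
  H: G, K, V
  T: B, M, S, U
  Z: B, C, H, M, V
Union: {B, G, K, U} ∪ {H, T, Z} ∪ {B, C, G, H, K, M, S, U, V} = {B, C, G, H, K, M, S, T, U, V, Z}.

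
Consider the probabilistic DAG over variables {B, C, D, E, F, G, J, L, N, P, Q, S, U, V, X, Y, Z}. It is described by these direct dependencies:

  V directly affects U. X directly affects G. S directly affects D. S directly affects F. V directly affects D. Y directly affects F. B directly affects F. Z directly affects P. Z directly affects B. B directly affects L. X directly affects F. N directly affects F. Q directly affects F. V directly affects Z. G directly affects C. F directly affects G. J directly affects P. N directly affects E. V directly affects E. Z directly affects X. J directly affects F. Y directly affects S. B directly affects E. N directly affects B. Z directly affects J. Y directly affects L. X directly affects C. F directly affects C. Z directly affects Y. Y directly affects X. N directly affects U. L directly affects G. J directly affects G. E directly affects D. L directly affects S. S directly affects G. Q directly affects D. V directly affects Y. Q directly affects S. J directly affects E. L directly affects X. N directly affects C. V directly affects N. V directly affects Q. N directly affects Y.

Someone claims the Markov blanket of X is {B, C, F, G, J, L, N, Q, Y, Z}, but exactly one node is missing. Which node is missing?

Recall MB(v) = parents ∪ children ∪ spouses, where spouses are the other parents of v's children.
Ch(X) = {C, F, G}.
X's parents: L, Y, Z.
Co-parents of X (other parents of its children):
  parents(F) \ {X} = {B, J, N, Q, S, Y}.
  parents(G) \ {X} = {F, J, L, S}.
  parents(C) \ {X} = {F, G, N}.
MB(X) = {B, C, F, G, J, L, N, Q, S, Y, Z}.
Comparing with the claimed set, S is missing.

S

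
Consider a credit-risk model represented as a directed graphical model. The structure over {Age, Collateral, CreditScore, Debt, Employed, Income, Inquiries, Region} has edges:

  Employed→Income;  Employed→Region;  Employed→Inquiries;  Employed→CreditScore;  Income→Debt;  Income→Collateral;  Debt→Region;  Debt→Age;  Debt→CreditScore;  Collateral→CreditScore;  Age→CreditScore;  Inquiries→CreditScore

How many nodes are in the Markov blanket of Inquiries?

Parents of Inquiries: Employed.
Children of Inquiries: CreditScore.
Parents of each child, excluding Inquiries:
  CreditScore: Age, Collateral, Debt, Employed
MB(Inquiries) = {Age, Collateral, CreditScore, Debt, Employed}, which has 5 nodes.

5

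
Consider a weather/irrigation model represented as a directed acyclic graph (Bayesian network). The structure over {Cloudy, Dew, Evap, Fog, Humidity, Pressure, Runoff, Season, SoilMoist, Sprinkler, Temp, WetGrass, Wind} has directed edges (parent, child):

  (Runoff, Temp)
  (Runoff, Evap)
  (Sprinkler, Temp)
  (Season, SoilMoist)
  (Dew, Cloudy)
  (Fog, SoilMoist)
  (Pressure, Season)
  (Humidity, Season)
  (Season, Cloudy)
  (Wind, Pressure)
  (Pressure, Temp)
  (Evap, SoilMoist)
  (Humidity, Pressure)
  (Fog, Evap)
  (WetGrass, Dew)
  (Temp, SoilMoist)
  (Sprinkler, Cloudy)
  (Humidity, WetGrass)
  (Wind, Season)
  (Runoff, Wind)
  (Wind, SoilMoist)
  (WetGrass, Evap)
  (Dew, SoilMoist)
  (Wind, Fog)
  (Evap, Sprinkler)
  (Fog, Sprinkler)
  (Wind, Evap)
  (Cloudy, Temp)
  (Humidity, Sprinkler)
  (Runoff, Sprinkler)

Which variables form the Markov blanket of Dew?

Dew's parents: WetGrass.
Ch(Dew) = {Cloudy, SoilMoist}.
Co-parents of Dew (other parents of its children):
  parents(Cloudy) \ {Dew} = {Season, Sprinkler}.
  parents(SoilMoist) \ {Dew} = {Evap, Fog, Season, Temp, Wind}.
MB(Dew) = {Cloudy, Evap, Fog, Season, SoilMoist, Sprinkler, Temp, WetGrass, Wind}.

{Cloudy, Evap, Fog, Season, SoilMoist, Sprinkler, Temp, WetGrass, Wind}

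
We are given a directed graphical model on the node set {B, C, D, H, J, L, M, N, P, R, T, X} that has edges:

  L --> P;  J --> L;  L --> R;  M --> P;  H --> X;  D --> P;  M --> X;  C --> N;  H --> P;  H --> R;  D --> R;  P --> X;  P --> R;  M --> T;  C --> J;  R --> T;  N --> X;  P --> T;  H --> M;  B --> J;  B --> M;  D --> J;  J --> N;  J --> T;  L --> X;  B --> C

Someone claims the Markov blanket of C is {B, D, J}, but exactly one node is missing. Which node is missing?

N

Children of C: J, N.
C's parents: B.
Other parents of C's children:
  J's other parents are B, D.
  parents(N) \ {C} = {J}.
MB(C) = {B, D, J, N}.
Comparing with the claimed set, N is missing.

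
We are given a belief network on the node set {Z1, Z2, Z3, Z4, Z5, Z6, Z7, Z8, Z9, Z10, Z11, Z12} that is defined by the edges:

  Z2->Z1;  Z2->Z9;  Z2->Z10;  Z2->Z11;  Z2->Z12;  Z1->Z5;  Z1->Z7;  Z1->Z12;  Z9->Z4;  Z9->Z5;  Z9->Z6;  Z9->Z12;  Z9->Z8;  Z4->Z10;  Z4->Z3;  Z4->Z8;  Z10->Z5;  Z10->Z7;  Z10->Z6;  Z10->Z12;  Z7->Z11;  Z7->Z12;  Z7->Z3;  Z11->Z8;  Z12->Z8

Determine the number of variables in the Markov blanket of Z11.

Recall MB(v) = parents ∪ children ∪ spouses, where spouses are the other parents of v's children.
Z11 has parents Z2, Z7.
Z11's children: Z8.
For each child, the remaining parents (spouses of Z11):
  Z8's other parents are Z4, Z9, Z12.
MB(Z11) = {Z2, Z4, Z7, Z8, Z9, Z12}, which has 6 nodes.

6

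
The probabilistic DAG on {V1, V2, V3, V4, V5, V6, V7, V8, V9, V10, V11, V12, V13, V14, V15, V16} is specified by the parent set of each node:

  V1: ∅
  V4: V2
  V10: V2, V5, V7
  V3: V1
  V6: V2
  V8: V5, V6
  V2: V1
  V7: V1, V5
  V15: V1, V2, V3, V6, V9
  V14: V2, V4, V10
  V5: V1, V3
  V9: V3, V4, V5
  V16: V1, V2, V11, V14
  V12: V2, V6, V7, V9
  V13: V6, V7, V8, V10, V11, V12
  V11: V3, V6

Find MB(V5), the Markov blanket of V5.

{V1, V2, V3, V4, V6, V7, V8, V9, V10}

Parents of V5: V1, V3.
V5 has children V7, V8, V9, V10.
For each child, the remaining parents (spouses of V5):
  parents(V7) \ {V5} = {V1}.
  V8's other parent is V6.
  V9's other parents are V3, V4.
  V10's other parents are V2, V7.
MB(V5) = {V1, V2, V3, V4, V6, V7, V8, V9, V10}.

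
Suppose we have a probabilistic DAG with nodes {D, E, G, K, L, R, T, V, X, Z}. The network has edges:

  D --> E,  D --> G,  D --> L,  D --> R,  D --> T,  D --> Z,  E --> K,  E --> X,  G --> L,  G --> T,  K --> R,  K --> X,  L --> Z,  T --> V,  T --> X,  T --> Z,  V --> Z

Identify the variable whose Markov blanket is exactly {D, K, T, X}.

The target node must have every member of {D, K, T, X} as a parent, child, or co-parent, and no others.
Parents of E: D; children: K, X; co-parents: K, T.
These exactly cover the given set, so the node is E.

E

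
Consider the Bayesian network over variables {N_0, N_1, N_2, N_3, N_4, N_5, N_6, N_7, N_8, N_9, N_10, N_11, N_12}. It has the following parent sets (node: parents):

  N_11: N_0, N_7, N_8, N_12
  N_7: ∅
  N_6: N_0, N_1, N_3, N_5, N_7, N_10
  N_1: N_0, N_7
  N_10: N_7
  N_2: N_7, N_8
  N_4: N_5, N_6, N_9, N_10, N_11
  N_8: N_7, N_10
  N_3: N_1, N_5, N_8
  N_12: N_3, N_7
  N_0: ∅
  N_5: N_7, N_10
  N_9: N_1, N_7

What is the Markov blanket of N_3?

Recall MB(v) = parents ∪ children ∪ spouses, where spouses are the other parents of v's children.
N_3 has parents N_1, N_5, N_8.
N_3's children: N_6, N_12.
Co-parents of N_3 (other parents of its children):
  N_12: N_7
  N_6: N_0, N_1, N_5, N_7, N_10
Union: {N_1, N_5, N_8} ∪ {N_6, N_12} ∪ {N_0, N_1, N_5, N_7, N_10} = {N_0, N_1, N_5, N_6, N_7, N_8, N_10, N_12}.

{N_0, N_1, N_5, N_6, N_7, N_8, N_10, N_12}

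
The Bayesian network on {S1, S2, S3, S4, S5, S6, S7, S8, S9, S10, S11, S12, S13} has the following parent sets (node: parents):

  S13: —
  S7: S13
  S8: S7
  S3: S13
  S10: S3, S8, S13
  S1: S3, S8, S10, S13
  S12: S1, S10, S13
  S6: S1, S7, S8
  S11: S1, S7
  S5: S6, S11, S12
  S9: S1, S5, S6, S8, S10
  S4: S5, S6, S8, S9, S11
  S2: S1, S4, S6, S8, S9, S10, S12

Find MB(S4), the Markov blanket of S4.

{S1, S2, S5, S6, S8, S9, S10, S11, S12}

A node's Markov blanket = Pa ∪ Ch ∪ (parents of Ch other than the node itself).
Pa(S4) = {S5, S6, S8, S9, S11}.
Ch(S4) = {S2}.
Co-parents of S4 (other parents of its children):
  S2 also has parents S1, S6, S8, S9, S10, S12.
Taking the union gives {S1, S2, S5, S6, S8, S9, S10, S11, S12}.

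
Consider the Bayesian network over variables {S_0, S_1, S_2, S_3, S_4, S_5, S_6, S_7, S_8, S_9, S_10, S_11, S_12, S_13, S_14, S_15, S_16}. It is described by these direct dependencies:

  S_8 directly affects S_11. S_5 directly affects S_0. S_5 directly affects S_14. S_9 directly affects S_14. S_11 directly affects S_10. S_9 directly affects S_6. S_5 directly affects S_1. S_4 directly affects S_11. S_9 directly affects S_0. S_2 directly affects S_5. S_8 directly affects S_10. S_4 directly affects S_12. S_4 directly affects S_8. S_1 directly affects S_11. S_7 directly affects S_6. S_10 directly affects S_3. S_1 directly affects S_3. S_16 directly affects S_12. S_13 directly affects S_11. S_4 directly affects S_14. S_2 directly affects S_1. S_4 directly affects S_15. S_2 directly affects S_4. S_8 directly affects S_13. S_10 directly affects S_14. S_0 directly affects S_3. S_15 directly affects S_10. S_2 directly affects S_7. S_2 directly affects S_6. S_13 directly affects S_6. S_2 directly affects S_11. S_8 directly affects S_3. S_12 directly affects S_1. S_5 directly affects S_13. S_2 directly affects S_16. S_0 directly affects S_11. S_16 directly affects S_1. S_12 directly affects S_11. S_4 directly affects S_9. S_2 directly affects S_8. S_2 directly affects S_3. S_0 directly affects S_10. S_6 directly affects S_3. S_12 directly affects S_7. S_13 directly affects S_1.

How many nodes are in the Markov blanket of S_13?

S_13's parents: S_5, S_8.
Ch(S_13) = {S_1, S_6, S_11}.
Co-parents of S_13 (other parents of its children):
  parents(S_1) \ {S_13} = {S_2, S_5, S_12, S_16}.
  parents(S_11) \ {S_13} = {S_0, S_1, S_2, S_4, S_8, S_12}.
  S_6 also has parents S_2, S_7, S_9.
MB(S_13) = {S_0, S_1, S_2, S_4, S_5, S_6, S_7, S_8, S_9, S_11, S_12, S_16}, which has 12 nodes.

12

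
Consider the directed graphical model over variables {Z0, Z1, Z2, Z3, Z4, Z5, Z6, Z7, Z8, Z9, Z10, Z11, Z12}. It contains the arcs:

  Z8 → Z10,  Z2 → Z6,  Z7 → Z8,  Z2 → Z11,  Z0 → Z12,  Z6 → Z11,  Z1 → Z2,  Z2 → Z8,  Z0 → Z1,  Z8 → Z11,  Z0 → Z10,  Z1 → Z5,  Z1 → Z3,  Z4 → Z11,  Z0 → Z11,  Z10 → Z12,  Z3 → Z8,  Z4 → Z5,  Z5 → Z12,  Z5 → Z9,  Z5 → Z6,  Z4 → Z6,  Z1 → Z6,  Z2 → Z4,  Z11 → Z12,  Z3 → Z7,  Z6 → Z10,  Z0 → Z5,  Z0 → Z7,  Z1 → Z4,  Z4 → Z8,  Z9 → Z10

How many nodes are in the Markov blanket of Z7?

By definition, MB(Z7) is built from Z7's parents, Z7's children, and the co-parents of Z7.
Z7's parents: Z0, Z3.
Children of Z7: Z8.
Parents of each child, excluding Z7:
  parents(Z8) \ {Z7} = {Z2, Z3, Z4}.
MB(Z7) = {Z0, Z2, Z3, Z4, Z8}, which has 5 nodes.

5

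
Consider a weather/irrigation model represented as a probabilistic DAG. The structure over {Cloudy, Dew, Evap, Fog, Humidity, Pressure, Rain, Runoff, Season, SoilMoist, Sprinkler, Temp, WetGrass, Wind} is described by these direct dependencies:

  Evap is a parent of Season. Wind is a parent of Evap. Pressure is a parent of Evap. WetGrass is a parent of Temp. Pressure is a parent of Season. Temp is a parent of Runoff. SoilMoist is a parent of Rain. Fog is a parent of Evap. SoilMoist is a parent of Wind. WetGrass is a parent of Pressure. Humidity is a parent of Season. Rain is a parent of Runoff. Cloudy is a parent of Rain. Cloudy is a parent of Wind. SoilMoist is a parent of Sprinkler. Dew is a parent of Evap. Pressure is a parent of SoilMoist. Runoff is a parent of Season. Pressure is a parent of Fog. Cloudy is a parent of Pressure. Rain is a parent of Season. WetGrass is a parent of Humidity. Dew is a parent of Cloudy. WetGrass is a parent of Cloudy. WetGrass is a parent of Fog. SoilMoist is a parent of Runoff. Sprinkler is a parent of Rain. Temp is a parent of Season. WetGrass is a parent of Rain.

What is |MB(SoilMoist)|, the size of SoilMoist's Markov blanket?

8

The Markov blanket of a node is its parents, its children, and the other parents of its children.
Parents of SoilMoist: Pressure.
SoilMoist has children Rain, Runoff, Sprinkler, Wind.
Parents of each child, excluding SoilMoist:
  Sprinkler has no other parent.
  Wind's other parent is Cloudy.
  Rain's other parents are Cloudy, Sprinkler, WetGrass.
  Runoff also has parents Rain, Temp.
MB(SoilMoist) = {Cloudy, Pressure, Rain, Runoff, Sprinkler, Temp, WetGrass, Wind}, which has 8 nodes.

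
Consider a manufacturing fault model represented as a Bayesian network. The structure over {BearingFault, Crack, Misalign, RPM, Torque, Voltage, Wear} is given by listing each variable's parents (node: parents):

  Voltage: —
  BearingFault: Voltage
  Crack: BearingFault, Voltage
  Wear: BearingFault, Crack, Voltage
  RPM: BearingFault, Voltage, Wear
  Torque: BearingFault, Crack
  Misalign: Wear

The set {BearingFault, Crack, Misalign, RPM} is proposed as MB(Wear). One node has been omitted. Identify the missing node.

Voltage

Recall MB(v) = parents ∪ children ∪ spouses, where spouses are the other parents of v's children.
Parents of Wear: BearingFault, Crack, Voltage.
Children of Wear: Misalign, RPM.
Parents of each child, excluding Wear:
  RPM: BearingFault, Voltage
  Misalign: —
MB(Wear) = {BearingFault, Crack, Misalign, RPM, Voltage}.
Comparing with the claimed set, Voltage is missing.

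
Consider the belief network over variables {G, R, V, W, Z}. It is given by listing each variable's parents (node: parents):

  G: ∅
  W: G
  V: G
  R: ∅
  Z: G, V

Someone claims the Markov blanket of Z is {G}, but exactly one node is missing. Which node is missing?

Z's parents: G, V.
Children of Z: none.
With no children, Z has no spouses; the co-parent set is empty.
MB(Z) = {G, V}.
Comparing with the claimed set, V is missing.

V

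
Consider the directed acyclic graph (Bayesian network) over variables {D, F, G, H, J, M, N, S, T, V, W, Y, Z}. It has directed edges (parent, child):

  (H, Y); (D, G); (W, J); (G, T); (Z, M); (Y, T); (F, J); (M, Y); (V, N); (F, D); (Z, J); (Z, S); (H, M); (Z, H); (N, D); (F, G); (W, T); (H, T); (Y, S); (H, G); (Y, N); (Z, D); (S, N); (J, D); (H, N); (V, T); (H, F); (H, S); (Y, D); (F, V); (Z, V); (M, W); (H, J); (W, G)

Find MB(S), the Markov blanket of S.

{H, N, V, Y, Z}

S has child N.
Parents of S: H, Y, Z.
Co-parents of S (other parents of its children):
  parents(N) \ {S} = {H, V, Y}.
MB(S) = {H, N, V, Y, Z}.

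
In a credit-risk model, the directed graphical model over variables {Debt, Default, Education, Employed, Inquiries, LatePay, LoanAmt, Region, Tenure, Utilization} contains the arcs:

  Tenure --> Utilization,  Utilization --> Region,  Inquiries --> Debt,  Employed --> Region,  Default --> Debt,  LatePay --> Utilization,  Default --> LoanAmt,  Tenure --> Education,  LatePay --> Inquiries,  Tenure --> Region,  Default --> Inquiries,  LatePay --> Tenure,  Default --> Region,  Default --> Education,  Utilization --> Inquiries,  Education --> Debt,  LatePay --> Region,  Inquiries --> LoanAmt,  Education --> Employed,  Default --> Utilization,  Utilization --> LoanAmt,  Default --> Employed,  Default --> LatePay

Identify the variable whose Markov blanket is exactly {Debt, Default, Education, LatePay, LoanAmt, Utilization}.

Inquiries

The target node must have every member of {Debt, Default, Education, LatePay, LoanAmt, Utilization} as a parent, child, or co-parent, and no others.
Parents of Inquiries: Default, LatePay, Utilization; children: Debt, LoanAmt; co-parents: Default, Education, Utilization.
These exactly cover the given set, so the node is Inquiries.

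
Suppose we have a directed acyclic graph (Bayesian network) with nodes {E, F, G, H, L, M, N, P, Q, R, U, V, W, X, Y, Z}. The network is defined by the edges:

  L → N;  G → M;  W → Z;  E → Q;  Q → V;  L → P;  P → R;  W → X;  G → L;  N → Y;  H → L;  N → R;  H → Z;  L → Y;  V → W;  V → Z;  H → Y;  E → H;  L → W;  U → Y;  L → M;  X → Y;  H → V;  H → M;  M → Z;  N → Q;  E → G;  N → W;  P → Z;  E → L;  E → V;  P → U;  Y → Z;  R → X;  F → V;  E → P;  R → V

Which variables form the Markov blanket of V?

V's children: W, Z.
V's parents: E, F, H, Q, R.
For each child, the remaining parents (spouses of V):
  W: L, N
  Z: H, M, P, W, Y
MB(V) = {E, F, H, L, M, N, P, Q, R, W, Y, Z}.

{E, F, H, L, M, N, P, Q, R, W, Y, Z}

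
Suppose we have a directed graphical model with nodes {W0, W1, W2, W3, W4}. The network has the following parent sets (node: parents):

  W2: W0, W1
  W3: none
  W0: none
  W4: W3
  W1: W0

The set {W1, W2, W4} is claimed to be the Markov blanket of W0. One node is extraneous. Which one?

W4

W0 has no parents.
Children of W0: W1, W2.
Parents of each child, excluding W0:
  W1: —
  W2: W1
MB(W0) = {W1, W2}.
W4 is neither a parent, child, nor co-parent of W0, so it does not belong.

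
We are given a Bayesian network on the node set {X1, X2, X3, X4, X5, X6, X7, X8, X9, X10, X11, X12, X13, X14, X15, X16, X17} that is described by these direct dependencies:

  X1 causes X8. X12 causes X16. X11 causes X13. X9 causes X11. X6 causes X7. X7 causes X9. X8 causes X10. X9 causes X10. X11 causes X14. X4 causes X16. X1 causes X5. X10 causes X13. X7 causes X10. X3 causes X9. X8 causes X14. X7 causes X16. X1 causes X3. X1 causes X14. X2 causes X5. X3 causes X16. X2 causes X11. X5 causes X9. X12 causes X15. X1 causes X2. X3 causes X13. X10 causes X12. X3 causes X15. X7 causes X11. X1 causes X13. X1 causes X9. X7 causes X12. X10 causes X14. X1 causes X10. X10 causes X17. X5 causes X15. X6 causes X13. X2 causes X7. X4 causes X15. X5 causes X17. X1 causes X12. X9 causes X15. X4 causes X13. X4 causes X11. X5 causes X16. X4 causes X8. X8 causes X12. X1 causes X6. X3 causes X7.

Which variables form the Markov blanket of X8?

X8 has children X10, X12, X14.
Parents of X8: X1, X4.
Parents of each child, excluding X8:
  parents(X10) \ {X8} = {X1, X7, X9}.
  parents(X12) \ {X8} = {X1, X7, X10}.
  parents(X14) \ {X8} = {X1, X10, X11}.
Taking the union gives {X1, X4, X7, X9, X10, X11, X12, X14}.

{X1, X4, X7, X9, X10, X11, X12, X14}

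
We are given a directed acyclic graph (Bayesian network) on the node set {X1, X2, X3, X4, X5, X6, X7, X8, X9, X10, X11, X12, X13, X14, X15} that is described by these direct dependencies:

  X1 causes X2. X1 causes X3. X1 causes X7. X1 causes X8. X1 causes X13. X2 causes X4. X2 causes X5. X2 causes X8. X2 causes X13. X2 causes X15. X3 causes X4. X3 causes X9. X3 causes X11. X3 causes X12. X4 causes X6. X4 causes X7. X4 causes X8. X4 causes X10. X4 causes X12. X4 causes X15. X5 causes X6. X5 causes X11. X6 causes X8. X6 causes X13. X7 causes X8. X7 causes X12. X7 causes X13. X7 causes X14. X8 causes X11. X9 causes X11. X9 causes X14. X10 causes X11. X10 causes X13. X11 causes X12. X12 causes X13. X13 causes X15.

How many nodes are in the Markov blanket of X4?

The Markov blanket of a node is its parents, its children, and the other parents of its children.
Pa(X4) = {X2, X3}.
Children of X4: X6, X7, X8, X10, X12, X15.
Other parents of X4's children:
  X6: X5
  X7: X1
  X8: X1, X2, X6, X7
  X10: —
  X12: X3, X7, X11
  X15: X2, X13
MB(X4) = {X1, X2, X3, X5, X6, X7, X8, X10, X11, X12, X13, X15}, which has 12 nodes.

12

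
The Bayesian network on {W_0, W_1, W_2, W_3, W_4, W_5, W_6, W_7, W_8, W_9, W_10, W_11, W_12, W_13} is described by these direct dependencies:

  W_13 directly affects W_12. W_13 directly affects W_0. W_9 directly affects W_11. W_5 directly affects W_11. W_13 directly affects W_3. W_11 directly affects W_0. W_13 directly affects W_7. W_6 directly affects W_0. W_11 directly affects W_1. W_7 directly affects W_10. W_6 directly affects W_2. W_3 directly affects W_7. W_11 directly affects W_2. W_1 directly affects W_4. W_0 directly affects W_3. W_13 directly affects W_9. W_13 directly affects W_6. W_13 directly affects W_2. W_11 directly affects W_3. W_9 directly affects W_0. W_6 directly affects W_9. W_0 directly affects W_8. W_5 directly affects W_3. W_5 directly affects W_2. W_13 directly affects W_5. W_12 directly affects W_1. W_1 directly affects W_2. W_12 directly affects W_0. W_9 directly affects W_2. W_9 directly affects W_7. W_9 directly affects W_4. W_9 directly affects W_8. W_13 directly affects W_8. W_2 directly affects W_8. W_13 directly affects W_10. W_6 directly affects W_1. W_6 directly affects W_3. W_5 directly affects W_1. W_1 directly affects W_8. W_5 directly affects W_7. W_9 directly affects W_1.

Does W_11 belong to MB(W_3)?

W_11 is a parent of W_3.
So W_11 ∈ MB(W_3).

Yes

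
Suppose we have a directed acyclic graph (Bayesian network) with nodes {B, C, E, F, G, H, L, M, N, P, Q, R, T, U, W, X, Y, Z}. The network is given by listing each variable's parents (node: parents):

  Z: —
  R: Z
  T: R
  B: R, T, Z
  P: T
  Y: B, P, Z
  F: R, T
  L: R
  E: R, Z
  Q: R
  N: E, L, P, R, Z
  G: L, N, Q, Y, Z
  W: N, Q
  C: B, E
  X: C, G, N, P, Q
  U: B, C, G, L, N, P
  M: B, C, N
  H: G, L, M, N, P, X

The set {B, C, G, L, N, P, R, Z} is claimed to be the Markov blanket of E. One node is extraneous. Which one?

G

E's parents: R, Z.
Children of E: C, N.
Parents of each child, excluding E:
  parents(N) \ {E} = {L, P, R, Z}.
  C's other parent is B.
MB(E) = {B, C, L, N, P, R, Z}.
G is neither a parent, child, nor co-parent of E, so it does not belong.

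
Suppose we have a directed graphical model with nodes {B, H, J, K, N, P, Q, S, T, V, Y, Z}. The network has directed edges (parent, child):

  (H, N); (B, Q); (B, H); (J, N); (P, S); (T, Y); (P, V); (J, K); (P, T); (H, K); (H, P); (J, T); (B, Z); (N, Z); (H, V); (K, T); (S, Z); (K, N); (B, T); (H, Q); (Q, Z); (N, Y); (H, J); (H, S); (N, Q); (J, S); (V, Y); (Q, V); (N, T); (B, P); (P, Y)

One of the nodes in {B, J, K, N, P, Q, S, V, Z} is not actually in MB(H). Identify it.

Z

The Markov blanket of a node is its parents, its children, and the other parents of its children.
Parents of H: B.
Ch(H) = {J, K, N, P, Q, S, V}.
Co-parents of H (other parents of its children):
  J has no other parent.
  parents(K) \ {H} = {J}.
  N's other parents are J, K.
  parents(P) \ {H} = {B}.
  parents(Q) \ {H} = {B, N}.
  S also has parents J, P.
  parents(V) \ {H} = {P, Q}.
MB(H) = {B, J, K, N, P, Q, S, V}.
Z is neither a parent, child, nor co-parent of H, so it does not belong.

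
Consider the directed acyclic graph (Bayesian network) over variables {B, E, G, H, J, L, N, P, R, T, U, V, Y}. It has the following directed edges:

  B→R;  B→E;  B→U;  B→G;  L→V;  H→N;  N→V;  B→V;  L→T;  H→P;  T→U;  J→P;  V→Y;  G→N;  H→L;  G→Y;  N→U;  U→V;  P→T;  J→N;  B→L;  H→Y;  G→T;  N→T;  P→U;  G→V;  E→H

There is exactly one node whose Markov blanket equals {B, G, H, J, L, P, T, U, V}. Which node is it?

The target node must have every member of {B, G, H, J, L, P, T, U, V} as a parent, child, or co-parent, and no others.
Parents of N: G, H, J; children: T, U, V; co-parents: B, G, L, P, T, U.
These exactly cover the given set, so the node is N.

N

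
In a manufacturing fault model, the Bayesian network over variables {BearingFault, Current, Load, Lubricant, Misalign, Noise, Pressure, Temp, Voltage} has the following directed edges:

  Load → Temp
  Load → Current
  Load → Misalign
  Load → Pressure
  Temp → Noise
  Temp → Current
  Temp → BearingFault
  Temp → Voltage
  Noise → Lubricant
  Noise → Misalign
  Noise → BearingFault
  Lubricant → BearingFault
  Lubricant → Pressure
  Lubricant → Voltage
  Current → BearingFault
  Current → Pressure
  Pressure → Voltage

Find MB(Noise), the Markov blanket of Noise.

Noise's parents: Temp.
Noise's children: BearingFault, Lubricant, Misalign.
Other parents of Noise's children:
  Lubricant: no additional parents.
  Misalign also has parent Load.
  parents(BearingFault) \ {Noise} = {Current, Lubricant, Temp}.
Union: {Temp} ∪ {BearingFault, Lubricant, Misalign} ∪ {Current, Load, Lubricant, Temp} = {BearingFault, Current, Load, Lubricant, Misalign, Temp}.

{BearingFault, Current, Load, Lubricant, Misalign, Temp}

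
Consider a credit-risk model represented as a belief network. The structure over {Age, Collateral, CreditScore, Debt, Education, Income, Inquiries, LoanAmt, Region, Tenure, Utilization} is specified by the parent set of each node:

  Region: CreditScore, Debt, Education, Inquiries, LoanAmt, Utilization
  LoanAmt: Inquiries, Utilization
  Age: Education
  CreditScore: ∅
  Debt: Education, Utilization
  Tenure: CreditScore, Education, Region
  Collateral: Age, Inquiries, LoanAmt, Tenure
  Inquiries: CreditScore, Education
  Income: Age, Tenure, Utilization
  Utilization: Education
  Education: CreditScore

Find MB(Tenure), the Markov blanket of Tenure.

{Age, Collateral, CreditScore, Education, Income, Inquiries, LoanAmt, Region, Utilization}

Tenure has parents CreditScore, Education, Region.
Ch(Tenure) = {Collateral, Income}.
Co-parents of Tenure (other parents of its children):
  Income's other parents are Age, Utilization.
  Collateral also has parents Age, Inquiries, LoanAmt.
Taking the union gives {Age, Collateral, CreditScore, Education, Income, Inquiries, LoanAmt, Region, Utilization}.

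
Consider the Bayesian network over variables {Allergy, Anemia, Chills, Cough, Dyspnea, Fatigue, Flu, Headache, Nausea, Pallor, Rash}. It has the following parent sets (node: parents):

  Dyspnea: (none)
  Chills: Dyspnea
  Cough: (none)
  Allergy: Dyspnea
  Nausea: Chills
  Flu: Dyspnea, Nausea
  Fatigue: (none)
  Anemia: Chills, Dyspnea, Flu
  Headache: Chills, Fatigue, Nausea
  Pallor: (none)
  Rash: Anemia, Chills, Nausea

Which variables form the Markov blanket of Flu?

{Anemia, Chills, Dyspnea, Nausea}

The Markov blanket of a node is its parents, its children, and the other parents of its children.
Flu has child Anemia.
Pa(Flu) = {Dyspnea, Nausea}.
Other parents of Flu's children:
  parents(Anemia) \ {Flu} = {Chills, Dyspnea}.
Union: {Dyspnea, Nausea} ∪ {Anemia} ∪ {Chills, Dyspnea} = {Anemia, Chills, Dyspnea, Nausea}.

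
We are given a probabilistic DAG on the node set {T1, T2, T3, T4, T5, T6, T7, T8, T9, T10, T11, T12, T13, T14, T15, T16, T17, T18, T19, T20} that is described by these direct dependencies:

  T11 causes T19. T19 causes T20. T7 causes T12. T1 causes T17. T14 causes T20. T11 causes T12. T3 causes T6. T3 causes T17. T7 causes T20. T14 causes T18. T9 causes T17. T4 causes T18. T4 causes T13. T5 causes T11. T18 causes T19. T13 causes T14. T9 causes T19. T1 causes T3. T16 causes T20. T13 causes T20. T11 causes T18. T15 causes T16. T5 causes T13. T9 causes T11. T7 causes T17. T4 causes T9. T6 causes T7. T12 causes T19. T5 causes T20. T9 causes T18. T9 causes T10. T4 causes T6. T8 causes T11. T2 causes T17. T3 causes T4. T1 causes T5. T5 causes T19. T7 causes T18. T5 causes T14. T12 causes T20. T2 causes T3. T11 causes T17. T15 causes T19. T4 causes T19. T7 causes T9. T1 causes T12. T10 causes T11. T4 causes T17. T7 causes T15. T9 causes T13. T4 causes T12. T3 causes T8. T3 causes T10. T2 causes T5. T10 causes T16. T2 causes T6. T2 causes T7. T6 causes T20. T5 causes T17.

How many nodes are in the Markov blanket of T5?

By definition, MB(T5) is built from T5's parents, T5's children, and the co-parents of T5.
T5 has parents T1, T2.
Ch(T5) = {T11, T13, T14, T17, T19, T20}.
Parents of each child, excluding T5:
  T11: T8, T9, T10
  T13: T4, T9
  T14: T13
  T17: T1, T2, T3, T4, T7, T9, T11
  T19: T4, T9, T11, T12, T15, T18
  T20: T6, T7, T12, T13, T14, T16, T19
MB(T5) = {T1, T2, T3, T4, T6, T7, T8, T9, T10, T11, T12, T13, T14, T15, T16, T17, T18, T19, T20}, which has 19 nodes.

19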